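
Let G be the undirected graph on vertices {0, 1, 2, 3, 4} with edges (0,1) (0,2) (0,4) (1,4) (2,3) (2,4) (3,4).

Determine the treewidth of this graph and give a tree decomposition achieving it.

Every bag has size at most 3, so the width is 3 − 1 = 2 and tw(G) ≤ 2. Conversely, {0, 1, 4} is a clique of size 3, and the vertices of any clique must share a bag in every tree decomposition; so some bag has ≥ 3 vertices and tw(G) ≥ 2. Therefore the treewidth is 2.

Treewidth 2.
Bags: B1 = {0, 1, 4}  B2 = {0, 2, 4}  B3 = {2, 3, 4}
Tree: B1–B2, B2–B3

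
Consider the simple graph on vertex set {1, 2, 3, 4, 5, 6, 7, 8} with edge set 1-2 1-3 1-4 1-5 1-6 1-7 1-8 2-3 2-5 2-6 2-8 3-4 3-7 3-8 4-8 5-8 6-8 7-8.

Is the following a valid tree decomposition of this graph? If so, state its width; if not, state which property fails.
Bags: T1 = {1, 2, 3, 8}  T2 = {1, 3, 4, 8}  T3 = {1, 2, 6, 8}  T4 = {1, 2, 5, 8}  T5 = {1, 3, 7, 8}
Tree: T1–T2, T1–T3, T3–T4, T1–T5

Vertex coverage: the bags together contain {1, 2, 3, 4, 5, 6, 7, 8}, the full vertex set. Edge coverage: each edge of G has both endpoints in at least one bag. Running intersection: for every vertex, the bags containing it form a connected subtree. All three properties hold, so this is a valid tree decomposition of width max|bag| − 1 = 3, and hence tw(G) ≤ 3.

Yes; width 3.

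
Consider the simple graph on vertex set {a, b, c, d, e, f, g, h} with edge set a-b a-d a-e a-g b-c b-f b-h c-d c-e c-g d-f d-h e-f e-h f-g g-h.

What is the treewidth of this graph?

4

A width-4 tree decomposition is:
Bags: B1 = {b, d, e, g, h}  B2 = {a, b, d, e, g}  B3 = {b, d, e, f, g}  B4 = {b, c, d, e, g}
Tree: B1–B2, B2–B3, B3–B4
Each bag holds 5 vertices, so the decomposition has width 4, which upper-bounds the treewidth. For the lower bound: the 5 vertex sets {d,h}, {a,g}, {e,f}, {b}, {c} are disjoint, each induces a connected subgraph, and every pair is joined by at least one edge of G. Contracting each set to a single vertex therefore yields K_{5} as a minor, and since treewidth is minor-monotone, tw(G) ≥ tw(K_{5}) = 4. Therefore the treewidth is 4.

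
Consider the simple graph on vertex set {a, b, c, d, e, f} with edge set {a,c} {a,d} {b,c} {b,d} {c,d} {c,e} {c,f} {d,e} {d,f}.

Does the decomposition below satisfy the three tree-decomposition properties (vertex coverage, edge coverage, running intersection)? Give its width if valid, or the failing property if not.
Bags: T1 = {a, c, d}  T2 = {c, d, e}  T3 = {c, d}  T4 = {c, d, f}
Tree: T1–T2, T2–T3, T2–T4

A tree decomposition must satisfy three properties: every vertex lies in some bag; for every edge, both endpoints lie together in some bag; and for every vertex, the bags containing it form a connected subtree. Here vertex b appears in no bag, so the decomposition is invalid.

No — vertex b appears in no bag.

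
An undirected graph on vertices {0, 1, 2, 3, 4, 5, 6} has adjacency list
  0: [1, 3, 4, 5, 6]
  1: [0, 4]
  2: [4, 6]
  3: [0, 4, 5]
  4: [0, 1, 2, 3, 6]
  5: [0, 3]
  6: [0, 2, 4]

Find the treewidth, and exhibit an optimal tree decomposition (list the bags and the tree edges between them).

Each bag holds 3 vertices, so the decomposition has width 2, which upper-bounds the treewidth. For the lower bound, the 3 vertices {0, 1, 4} are pairwise adjacent, and any tree decomposition puts a clique entirely inside one bag — forcing width ≥ 2. Therefore the treewidth is 2.

Treewidth 2.
One optimal decomposition is:
Bags: B1 = {0, 4, 6}  B2 = {0, 3, 4}  B3 = {0, 3, 5}  B4 = {2, 4, 6}  B5 = {0, 1, 4}
Tree: B1–B2, B2–B3, B1–B4, B2–B5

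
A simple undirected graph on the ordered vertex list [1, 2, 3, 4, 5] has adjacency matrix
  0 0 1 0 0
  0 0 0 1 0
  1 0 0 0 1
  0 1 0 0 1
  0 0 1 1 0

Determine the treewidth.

1

A width-1 tree decomposition is:
Bags: B1 = {1, 3}  B2 = {3, 5}  B3 = {4, 5}  B4 = {2, 4}
Tree: B1–B2, B2–B3, B3–B4
Every bag has size at most 2, so the width is 2 − 1 = 1 and tw(G) ≤ 1. G has an edge, so its treewidth is at least 1. The upper and lower bounds meet at 1, so that is the treewidth.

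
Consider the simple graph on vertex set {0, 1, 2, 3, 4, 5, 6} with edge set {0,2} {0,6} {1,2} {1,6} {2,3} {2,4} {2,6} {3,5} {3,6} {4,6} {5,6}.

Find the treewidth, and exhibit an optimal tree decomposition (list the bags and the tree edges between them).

Each bag holds 3 vertices, so the decomposition has width 2, which upper-bounds the treewidth. Conversely, {0, 2, 6} is a clique of size 3, and the vertices of any clique must share a bag in every tree decomposition; so some bag has ≥ 3 vertices and tw(G) ≥ 2. The upper and lower bounds meet at 2, so that is the treewidth.

Treewidth 2.
One such decomposition:
Bags: B1 = {1, 2, 6}  B2 = {2, 3, 6}  B3 = {0, 2, 6}  B4 = {2, 4, 6}  B5 = {3, 5, 6}
Tree: B1–B2, B2–B3, B2–B4, B2–B5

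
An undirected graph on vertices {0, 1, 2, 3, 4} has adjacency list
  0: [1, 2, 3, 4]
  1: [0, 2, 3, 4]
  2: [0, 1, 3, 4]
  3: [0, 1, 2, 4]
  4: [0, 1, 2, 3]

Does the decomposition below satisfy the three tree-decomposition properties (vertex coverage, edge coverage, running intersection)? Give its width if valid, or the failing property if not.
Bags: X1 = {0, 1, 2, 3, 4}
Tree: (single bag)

Yes; width 4.

Vertex coverage: the bags together contain {0, 1, 2, 3, 4}, the full vertex set. Edge coverage: each edge of G has both endpoints in at least one bag. Running intersection: for every vertex, the bags containing it form a connected subtree. All three properties hold, so this is a valid tree decomposition of width max|bag| − 1 = 4, and hence tw(G) ≤ 4.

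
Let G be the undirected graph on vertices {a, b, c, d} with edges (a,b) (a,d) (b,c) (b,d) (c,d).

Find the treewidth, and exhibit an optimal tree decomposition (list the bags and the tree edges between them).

Treewidth 2.
Bags: B1 = {b, c, d}  B2 = {a, b, d}
Tree: B1–B2

The largest bag has 3 vertices, giving width 2; this decomposition certifies tw(G) ≤ 2. Conversely, {b, c, d} is a clique of size 3, and the vertices of any clique must share a bag in every tree decomposition; so some bag has ≥ 3 vertices and tw(G) ≥ 2. Hence tw(G) = 2 exactly.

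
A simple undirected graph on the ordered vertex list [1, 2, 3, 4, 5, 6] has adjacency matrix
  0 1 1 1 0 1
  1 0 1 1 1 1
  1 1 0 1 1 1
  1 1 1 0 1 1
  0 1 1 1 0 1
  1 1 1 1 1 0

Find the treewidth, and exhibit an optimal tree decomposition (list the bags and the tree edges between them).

Treewidth 4.
Bags: B1 = {2, 3, 4, 5, 6}  B2 = {1, 2, 3, 4, 6}
Tree: B1–B2

Each bag holds 5 vertices, so the decomposition has width 4, which upper-bounds the treewidth. Conversely, {1, 2, 3, 4, 6} is a clique of size 5, and the vertices of any clique must share a bag in every tree decomposition; so some bag has ≥ 5 vertices and tw(G) ≥ 4. The upper and lower bounds meet at 4, so that is the treewidth.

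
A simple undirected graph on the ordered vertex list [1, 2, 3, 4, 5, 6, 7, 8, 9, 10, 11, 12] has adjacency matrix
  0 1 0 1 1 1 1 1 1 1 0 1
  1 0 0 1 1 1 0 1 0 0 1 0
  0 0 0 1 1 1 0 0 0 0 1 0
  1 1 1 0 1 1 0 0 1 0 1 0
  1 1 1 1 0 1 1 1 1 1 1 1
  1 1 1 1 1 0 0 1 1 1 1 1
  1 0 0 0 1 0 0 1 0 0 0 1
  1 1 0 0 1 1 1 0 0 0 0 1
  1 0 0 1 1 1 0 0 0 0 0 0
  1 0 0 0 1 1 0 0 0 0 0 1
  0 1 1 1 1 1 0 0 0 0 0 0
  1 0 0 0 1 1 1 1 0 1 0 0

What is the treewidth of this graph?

A width-4 tree decomposition is:
Bags: B1 = {1, 2, 5, 6, 8}  B2 = {1, 5, 6, 8, 12}  B3 = {1, 5, 6, 10, 12}  B4 = {1, 2, 4, 5, 6}  B5 = {2, 4, 5, 6, 11}  B6 = {1, 4, 5, 6, 9}  B7 = {1, 5, 7, 8, 12}  B8 = {3, 4, 5, 6, 11}
Tree: B1–B2, B2–B3, B1–B4, B4–B5, B4–B6, B2–B7, B5–B8
Each bag holds 5 vertices, so the decomposition has width 4, which upper-bounds the treewidth. On the other hand G contains the 5-clique {2, 4, 5, 6, 11}. A clique must lie in a single bag of any decomposition, so no decomposition can have width below 4. The upper and lower bounds meet at 4, so that is the treewidth.

4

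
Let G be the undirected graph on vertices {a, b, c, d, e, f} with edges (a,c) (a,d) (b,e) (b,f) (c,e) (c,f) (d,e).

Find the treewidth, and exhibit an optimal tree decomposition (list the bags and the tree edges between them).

Each bag holds 3 vertices, so the decomposition has width 2, which upper-bounds the treewidth. For the lower bound, G contains the cycle b–f–c–e–b, so G is not a forest; only forests have treewidth ≤ 1, hence tw(G) ≥ 2. Hence tw(G) = 2 exactly.

Treewidth 2.
One optimal decomposition is:
Bags: B1 = {b, e, f}  B2 = {c, e, f}  B3 = {c, d, e}  B4 = {a, c, d}
Tree: B1–B2, B2–B3, B3–B4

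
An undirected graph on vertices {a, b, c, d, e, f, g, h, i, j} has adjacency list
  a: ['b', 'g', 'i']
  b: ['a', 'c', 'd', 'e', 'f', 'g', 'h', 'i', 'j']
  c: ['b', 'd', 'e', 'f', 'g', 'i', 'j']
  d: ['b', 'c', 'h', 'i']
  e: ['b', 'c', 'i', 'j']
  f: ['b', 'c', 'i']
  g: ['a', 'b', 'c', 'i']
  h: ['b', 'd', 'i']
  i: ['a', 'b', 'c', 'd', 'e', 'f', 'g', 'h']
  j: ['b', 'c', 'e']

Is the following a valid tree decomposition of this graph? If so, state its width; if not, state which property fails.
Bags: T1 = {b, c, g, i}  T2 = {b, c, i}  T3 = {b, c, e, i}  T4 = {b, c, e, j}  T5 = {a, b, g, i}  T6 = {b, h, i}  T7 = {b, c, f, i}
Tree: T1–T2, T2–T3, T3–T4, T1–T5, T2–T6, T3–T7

A tree decomposition must satisfy three properties: every vertex lies in some bag; for every edge, both endpoints lie together in some bag; and for every vertex, the bags containing it form a connected subtree. Here vertex d appears in no bag, so the decomposition is invalid.

No — vertex d appears in no bag.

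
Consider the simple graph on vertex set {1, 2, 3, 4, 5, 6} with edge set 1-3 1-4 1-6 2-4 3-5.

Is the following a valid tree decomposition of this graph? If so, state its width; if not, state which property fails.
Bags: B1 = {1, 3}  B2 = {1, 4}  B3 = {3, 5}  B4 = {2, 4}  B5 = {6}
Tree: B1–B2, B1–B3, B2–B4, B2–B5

No — edge (1,6) lies in no bag.

A tree decomposition must satisfy three properties: every vertex lies in some bag; for every edge, both endpoints lie together in some bag; and for every vertex, the bags containing it form a connected subtree. Here edge (1,6) lies in no bag, so the decomposition is invalid.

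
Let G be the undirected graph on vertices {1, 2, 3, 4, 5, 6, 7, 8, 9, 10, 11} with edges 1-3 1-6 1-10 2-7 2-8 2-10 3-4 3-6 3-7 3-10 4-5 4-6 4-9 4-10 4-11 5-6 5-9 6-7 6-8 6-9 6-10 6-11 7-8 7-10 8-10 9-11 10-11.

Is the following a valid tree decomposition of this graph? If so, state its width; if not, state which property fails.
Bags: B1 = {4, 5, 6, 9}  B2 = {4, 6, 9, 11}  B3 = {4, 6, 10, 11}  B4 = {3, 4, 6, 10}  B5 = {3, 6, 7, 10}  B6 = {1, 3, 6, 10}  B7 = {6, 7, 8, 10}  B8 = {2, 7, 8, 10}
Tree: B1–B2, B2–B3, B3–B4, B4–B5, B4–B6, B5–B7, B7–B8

Checking the three conditions: (i) the bags cover all of {1, 2, 3, 4, 5, 6, 7, 8, 9, 10, 11}; (ii) for each edge, some bag contains both endpoints; (iii) the bags containing any fixed vertex form a subtree. All hold, so the decomposition is valid with width 4 − 1 = 3.

Yes; width 3.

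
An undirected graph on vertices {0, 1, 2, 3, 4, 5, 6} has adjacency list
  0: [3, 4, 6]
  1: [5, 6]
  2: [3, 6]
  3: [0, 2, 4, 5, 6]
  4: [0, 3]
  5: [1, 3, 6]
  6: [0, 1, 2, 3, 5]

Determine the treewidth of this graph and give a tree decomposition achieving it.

Every bag has size at most 3, so the width is 3 − 1 = 2 and tw(G) ≤ 2. Conversely, {1, 5, 6} is a clique of size 3, and the vertices of any clique must share a bag in every tree decomposition; so some bag has ≥ 3 vertices and tw(G) ≥ 2. Therefore the treewidth is 2.

Treewidth 2.
Bags: B1 = {3, 5, 6}  B2 = {0, 3, 6}  B3 = {0, 3, 4}  B4 = {1, 5, 6}  B5 = {2, 3, 6}
Tree: B1–B2, B2–B3, B1–B4, B1–B5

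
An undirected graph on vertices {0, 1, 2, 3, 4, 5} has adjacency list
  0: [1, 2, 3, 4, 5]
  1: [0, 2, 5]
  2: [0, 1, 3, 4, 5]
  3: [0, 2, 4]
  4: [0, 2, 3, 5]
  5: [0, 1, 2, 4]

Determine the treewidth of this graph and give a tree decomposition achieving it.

Treewidth 3.
Bags: B1 = {0, 2, 4, 5}  B2 = {0, 1, 2, 5}  B3 = {0, 2, 3, 4}
Tree: B1–B2, B1–B3

Every bag has size at most 4, so the width is 4 − 1 = 3 and tw(G) ≤ 3. On the other hand G contains the 4-clique {0, 1, 2, 5}. A clique must lie in a single bag of any decomposition, so no decomposition can have width below 3. Therefore the treewidth is 3.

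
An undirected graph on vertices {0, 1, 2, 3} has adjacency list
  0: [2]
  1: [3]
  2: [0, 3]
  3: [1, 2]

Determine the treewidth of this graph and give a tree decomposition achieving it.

Every bag has size at most 2, so the width is 2 − 1 = 1 and tw(G) ≤ 1. Any graph with an edge has treewidth ≥ 1, and G has the edge 1–3. Hence tw(G) = 1 exactly.

Treewidth 1.
One optimal decomposition is:
Bags: B1 = {1, 3}  B2 = {2, 3}  B3 = {0, 2}
Tree: B1–B2, B2–B3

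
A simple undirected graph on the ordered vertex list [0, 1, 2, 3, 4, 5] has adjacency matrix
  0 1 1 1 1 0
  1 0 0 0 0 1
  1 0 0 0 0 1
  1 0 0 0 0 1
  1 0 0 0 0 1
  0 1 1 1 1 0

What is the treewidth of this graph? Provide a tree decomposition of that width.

Every bag has size at most 3, so the width is 3 − 1 = 2 and tw(G) ≤ 2. For the lower bound, G contains the cycle 5–3–0–4–5, so G is not a forest; only forests have treewidth ≤ 1, hence tw(G) ≥ 2. The upper and lower bounds meet at 2, so that is the treewidth.

Treewidth 2.
One optimal decomposition is:
Bags: B1 = {0, 3, 5}  B2 = {0, 4, 5}  B3 = {0, 2, 5}  B4 = {0, 1, 5}
Tree: B1–B2, B2–B3, B3–B4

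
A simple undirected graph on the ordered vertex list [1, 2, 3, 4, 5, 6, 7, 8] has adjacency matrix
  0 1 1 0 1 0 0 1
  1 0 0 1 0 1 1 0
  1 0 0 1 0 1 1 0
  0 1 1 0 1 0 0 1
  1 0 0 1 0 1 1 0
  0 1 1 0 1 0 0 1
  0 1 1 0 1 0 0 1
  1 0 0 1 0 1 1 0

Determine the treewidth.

A width-4 tree decomposition is:
Bags: B1 = {1, 4, 6, 7, 8}  B2 = {1, 4, 5, 6, 7}  B3 = {1, 2, 4, 6, 7}  B4 = {1, 3, 4, 6, 7}
Tree: B1–B2, B2–B3, B3–B4
Every bag has size at most 5, so the width is 5 − 1 = 4 and tw(G) ≤ 4. For the lower bound: the 5 vertex sets {4,8}, {1,5}, {2,6}, {7}, {3} are disjoint, each induces a connected subgraph, and every pair is joined by at least one edge of G. Contracting each set to a single vertex therefore yields K_{5} as a minor, and since treewidth is minor-monotone, tw(G) ≥ tw(K_{5}) = 4. The upper and lower bounds meet at 4, so that is the treewidth.

4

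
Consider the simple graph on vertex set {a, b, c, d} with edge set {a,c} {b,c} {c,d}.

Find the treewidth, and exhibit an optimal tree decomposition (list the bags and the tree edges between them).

Every bag has size at most 2, so the width is 2 − 1 = 1 and tw(G) ≤ 1. Since G has at least one edge (e.g. c–d), it is not an edgeless graph, so tw(G) ≥ 1. The upper and lower bounds meet at 1, so that is the treewidth.

Treewidth 1.
One optimal decomposition is:
Bags: B1 = {c, d}  B2 = {b, c}  B3 = {a, c}
Tree: B1–B2, B1–B3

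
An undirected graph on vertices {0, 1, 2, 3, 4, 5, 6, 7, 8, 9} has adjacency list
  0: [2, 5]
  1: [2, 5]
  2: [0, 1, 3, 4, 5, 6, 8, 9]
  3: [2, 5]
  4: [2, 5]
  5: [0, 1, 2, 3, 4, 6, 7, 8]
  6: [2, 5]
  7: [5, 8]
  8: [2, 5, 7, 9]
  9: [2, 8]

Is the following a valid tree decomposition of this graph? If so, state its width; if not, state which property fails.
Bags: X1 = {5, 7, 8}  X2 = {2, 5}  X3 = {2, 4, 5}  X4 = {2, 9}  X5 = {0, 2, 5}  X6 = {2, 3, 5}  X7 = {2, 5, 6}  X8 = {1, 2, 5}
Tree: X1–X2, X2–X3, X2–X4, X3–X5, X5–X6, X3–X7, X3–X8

A tree decomposition must satisfy three properties: every vertex lies in some bag; for every edge, both endpoints lie together in some bag; and for every vertex, the bags containing it form a connected subtree. Here edge (8,2) lies in no bag, so the decomposition is invalid.

No — edge (8,2) lies in no bag.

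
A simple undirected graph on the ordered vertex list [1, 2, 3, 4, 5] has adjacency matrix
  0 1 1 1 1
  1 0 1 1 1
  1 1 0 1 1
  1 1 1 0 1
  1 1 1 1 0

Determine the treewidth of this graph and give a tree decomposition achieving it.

A single bag containing all 5 vertices is trivially a valid decomposition of width 4. For the lower bound, the 5 vertices {1, 2, 3, 4, 5} are pairwise adjacent, and any tree decomposition puts a clique entirely inside one bag — forcing width ≥ 4. Therefore the treewidth is 4.

Treewidth 4.
One optimal decomposition is:
Bags: B1 = {1, 2, 3, 4, 5}
Tree: (single bag)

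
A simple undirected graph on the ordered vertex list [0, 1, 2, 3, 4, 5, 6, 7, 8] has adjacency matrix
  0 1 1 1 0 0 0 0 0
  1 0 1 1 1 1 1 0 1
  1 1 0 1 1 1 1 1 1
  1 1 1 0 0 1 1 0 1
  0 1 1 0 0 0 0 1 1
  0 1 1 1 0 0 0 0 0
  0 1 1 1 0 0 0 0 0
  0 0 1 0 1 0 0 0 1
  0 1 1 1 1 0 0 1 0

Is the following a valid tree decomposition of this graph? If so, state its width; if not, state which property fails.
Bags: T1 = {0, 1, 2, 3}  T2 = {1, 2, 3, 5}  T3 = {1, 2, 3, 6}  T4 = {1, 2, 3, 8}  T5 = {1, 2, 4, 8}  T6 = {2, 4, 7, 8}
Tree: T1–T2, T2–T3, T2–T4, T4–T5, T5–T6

Vertex coverage: the bags together contain {0, 1, 2, 3, 4, 5, 6, 7, 8}, the full vertex set. Edge coverage: each edge of G has both endpoints in at least one bag. Running intersection: for every vertex, the bags containing it form a connected subtree. All three properties hold, so this is a valid tree decomposition of width max|bag| − 1 = 3, and hence tw(G) ≤ 3.

Yes; width 3.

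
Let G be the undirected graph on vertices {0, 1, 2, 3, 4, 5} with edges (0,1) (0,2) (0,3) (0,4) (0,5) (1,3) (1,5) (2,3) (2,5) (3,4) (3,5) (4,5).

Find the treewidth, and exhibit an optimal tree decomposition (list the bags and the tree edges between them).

Treewidth 3.
One such decomposition:
Bags: B1 = {0, 3, 4, 5}  B2 = {0, 2, 3, 5}  B3 = {0, 1, 3, 5}
Tree: B1–B2, B1–B3

The largest bag has 4 vertices, giving width 3; this decomposition certifies tw(G) ≤ 3. On the other hand G contains the 4-clique {0, 1, 3, 5}. A clique must lie in a single bag of any decomposition, so no decomposition can have width below 3. Combining the bounds, tw(G) = 3.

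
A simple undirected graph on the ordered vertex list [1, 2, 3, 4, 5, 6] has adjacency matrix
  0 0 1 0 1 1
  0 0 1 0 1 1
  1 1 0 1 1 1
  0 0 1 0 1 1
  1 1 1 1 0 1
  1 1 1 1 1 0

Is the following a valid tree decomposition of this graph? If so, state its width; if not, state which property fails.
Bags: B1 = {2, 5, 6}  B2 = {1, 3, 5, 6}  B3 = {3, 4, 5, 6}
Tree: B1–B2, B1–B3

No — edge (3,2) lies in no bag.

A tree decomposition must satisfy three properties: every vertex lies in some bag; for every edge, both endpoints lie together in some bag; and for every vertex, the bags containing it form a connected subtree. Here edge (3,2) lies in no bag, so the decomposition is invalid.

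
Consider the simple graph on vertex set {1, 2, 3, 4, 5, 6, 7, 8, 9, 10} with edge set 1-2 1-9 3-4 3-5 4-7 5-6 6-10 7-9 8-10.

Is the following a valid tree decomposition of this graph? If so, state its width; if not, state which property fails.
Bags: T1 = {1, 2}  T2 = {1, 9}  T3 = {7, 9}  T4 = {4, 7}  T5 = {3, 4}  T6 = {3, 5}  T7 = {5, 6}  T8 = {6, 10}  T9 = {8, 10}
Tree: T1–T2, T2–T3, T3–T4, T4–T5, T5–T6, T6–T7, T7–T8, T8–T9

Yes; width 1.

Every vertex of G appears in some bag (union = {1, 2, 3, 4, 5, 6, 7, 8, 9, 10}); every edge is covered by a bag; and for each vertex v the set of bags containing v is connected in the bag tree. The decomposition is therefore valid. The largest bag has 2 vertices, so the width is 1.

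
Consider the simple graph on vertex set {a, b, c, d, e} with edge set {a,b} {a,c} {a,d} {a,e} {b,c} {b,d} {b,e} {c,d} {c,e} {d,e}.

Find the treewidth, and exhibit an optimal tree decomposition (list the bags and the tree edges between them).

A single bag containing all 5 vertices is trivially a valid decomposition of width 4. For the lower bound, the 5 vertices {a, b, c, d, e} are pairwise adjacent, and any tree decomposition puts a clique entirely inside one bag — forcing width ≥ 4. The upper and lower bounds meet at 4, so that is the treewidth.

Treewidth 4.
One optimal decomposition is:
Bags: B1 = {a, b, c, d, e}
Tree: (single bag)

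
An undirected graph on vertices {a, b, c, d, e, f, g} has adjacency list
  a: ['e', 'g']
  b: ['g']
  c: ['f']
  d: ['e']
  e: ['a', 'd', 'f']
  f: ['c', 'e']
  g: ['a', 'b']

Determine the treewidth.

1

A width-1 tree decomposition is:
Bags: B1 = {d, e}  B2 = {e, f}  B3 = {a, e}  B4 = {a, g}  B5 = {b, g}  B6 = {c, f}
Tree: B1–B2, B1–B3, B3–B4, B4–B5, B2–B6
Every bag has size at most 2, so the width is 2 − 1 = 1 and tw(G) ≤ 1. Since G has at least one edge (e.g. e–d), it is not an edgeless graph, so tw(G) ≥ 1. Therefore the treewidth is 1.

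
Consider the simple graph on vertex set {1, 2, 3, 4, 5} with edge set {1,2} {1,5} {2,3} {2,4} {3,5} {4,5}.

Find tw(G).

A width-2 tree decomposition is:
Bags: B1 = {2, 4, 5}  B2 = {2, 3, 5}  B3 = {1, 2, 5}
Tree: B1–B2, B2–B3
Every bag has size at most 3, so the width is 3 − 1 = 2 and tw(G) ≤ 2. For the lower bound, G contains the cycle 4–5–3–2–4, so G is not a forest; only forests have treewidth ≤ 1, hence tw(G) ≥ 2. Combining the bounds, tw(G) = 2.

2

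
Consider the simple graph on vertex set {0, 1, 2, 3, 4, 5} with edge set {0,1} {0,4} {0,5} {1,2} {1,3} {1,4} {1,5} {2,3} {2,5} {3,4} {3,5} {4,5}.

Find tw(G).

A width-3 tree decomposition is:
Bags: B1 = {0, 1, 4, 5}  B2 = {1, 3, 4, 5}  B3 = {1, 2, 3, 5}
Tree: B1–B2, B2–B3
Each bag holds 4 vertices, so the decomposition has width 3, which upper-bounds the treewidth. On the other hand G contains the 4-clique {0, 1, 4, 5}. A clique must lie in a single bag of any decomposition, so no decomposition can have width below 3. Therefore the treewidth is 3.

3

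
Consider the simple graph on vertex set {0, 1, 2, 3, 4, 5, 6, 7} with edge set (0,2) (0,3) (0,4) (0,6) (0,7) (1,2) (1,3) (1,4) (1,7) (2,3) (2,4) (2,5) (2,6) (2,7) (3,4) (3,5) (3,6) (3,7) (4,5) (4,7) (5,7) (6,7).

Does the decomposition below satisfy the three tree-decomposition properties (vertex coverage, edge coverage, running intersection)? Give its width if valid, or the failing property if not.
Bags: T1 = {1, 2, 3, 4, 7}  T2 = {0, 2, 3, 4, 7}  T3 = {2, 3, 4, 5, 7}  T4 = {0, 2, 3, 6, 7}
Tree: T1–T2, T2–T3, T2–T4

Yes; width 4.

Every vertex of G appears in some bag (union = {0, 1, 2, 3, 4, 5, 6, 7}); every edge is covered by a bag; and for each vertex v the set of bags containing v is connected in the bag tree. The decomposition is therefore valid. The largest bag has 5 vertices, so the width is 4.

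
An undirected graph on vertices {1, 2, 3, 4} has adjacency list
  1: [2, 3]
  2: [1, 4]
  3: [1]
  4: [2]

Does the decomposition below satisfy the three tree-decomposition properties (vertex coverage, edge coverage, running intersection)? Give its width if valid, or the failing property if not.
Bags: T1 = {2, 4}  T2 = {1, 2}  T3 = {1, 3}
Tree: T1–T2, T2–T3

Vertex coverage: the bags together contain {1, 2, 3, 4}, the full vertex set. Edge coverage: each edge of G has both endpoints in at least one bag. Running intersection: for every vertex, the bags containing it form a connected subtree. All three properties hold, so this is a valid tree decomposition of width max|bag| − 1 = 1, and hence tw(G) ≤ 1.

Yes; width 1.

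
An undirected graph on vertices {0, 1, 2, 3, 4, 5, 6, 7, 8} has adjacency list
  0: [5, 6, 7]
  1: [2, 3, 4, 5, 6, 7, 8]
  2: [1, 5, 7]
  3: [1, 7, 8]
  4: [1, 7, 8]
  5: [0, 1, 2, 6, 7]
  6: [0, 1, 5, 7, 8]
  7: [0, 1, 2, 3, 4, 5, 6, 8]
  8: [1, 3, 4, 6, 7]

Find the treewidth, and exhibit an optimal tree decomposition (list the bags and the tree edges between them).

Treewidth 3.
One optimal decomposition is:
Bags: B1 = {1, 4, 7, 8}  B2 = {1, 3, 7, 8}  B3 = {1, 6, 7, 8}  B4 = {1, 5, 6, 7}  B5 = {1, 2, 5, 7}  B6 = {0, 5, 6, 7}
Tree: B1–B2, B1–B3, B3–B4, B4–B5, B4–B6

Every bag has size at most 4, so the width is 4 − 1 = 3 and tw(G) ≤ 3. On the other hand G contains the 4-clique {0, 5, 6, 7}. A clique must lie in a single bag of any decomposition, so no decomposition can have width below 3. Therefore the treewidth is 3.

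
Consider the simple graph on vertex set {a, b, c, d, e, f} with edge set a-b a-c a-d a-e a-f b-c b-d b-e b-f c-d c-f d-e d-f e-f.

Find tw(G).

A width-4 tree decomposition is:
Bags: B1 = {a, b, d, e, f}  B2 = {a, b, c, d, f}
Tree: B1–B2
Every bag has size at most 5, so the width is 5 − 1 = 4 and tw(G) ≤ 4. Conversely, {a, b, d, e, f} is a clique of size 5, and the vertices of any clique must share a bag in every tree decomposition; so some bag has ≥ 5 vertices and tw(G) ≥ 4. The upper and lower bounds meet at 4, so that is the treewidth.

4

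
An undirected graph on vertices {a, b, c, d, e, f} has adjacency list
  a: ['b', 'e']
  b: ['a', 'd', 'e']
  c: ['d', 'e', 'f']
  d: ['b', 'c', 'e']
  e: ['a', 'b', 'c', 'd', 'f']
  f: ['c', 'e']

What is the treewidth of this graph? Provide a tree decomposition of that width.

The largest bag has 3 vertices, giving width 2; this decomposition certifies tw(G) ≤ 2. Conversely, {c, d, e} is a clique of size 3, and the vertices of any clique must share a bag in every tree decomposition; so some bag has ≥ 3 vertices and tw(G) ≥ 2. Therefore the treewidth is 2.

Treewidth 2.
Bags: B1 = {b, d, e}  B2 = {c, d, e}  B3 = {a, b, e}  B4 = {c, e, f}
Tree: B1–B2, B1–B3, B2–B4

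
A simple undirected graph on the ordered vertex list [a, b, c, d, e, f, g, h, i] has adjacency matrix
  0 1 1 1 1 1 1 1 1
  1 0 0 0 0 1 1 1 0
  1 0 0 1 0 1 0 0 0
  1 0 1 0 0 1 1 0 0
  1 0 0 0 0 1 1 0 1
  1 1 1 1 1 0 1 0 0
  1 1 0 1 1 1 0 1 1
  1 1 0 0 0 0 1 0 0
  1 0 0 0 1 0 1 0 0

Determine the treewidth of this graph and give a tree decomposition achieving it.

Treewidth 3.
One such decomposition:
Bags: B1 = {a, b, f, g}  B2 = {a, e, f, g}  B3 = {a, d, f, g}  B4 = {a, c, d, f}  B5 = {a, b, g, h}  B6 = {a, e, g, i}
Tree: B1–B2, B1–B3, B3–B4, B1–B5, B2–B6

Each bag holds 4 vertices, so the decomposition has width 3, which upper-bounds the treewidth. On the other hand G contains the 4-clique {a, b, g, h}. A clique must lie in a single bag of any decomposition, so no decomposition can have width below 3. Therefore the treewidth is 3.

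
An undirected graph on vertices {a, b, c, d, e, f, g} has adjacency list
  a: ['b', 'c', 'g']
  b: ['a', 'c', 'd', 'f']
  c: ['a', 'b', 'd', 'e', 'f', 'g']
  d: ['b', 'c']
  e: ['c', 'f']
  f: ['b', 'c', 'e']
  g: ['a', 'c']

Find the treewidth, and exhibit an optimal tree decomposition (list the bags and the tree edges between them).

Every bag has size at most 3, so the width is 3 − 1 = 2 and tw(G) ≤ 2. Conversely, {a, c, g} is a clique of size 3, and the vertices of any clique must share a bag in every tree decomposition; so some bag has ≥ 3 vertices and tw(G) ≥ 2. Therefore the treewidth is 2.

Treewidth 2.
Bags: B1 = {a, b, c}  B2 = {b, c, f}  B3 = {c, e, f}  B4 = {a, c, g}  B5 = {b, c, d}
Tree: B1–B2, B2–B3, B1–B4, B2–B5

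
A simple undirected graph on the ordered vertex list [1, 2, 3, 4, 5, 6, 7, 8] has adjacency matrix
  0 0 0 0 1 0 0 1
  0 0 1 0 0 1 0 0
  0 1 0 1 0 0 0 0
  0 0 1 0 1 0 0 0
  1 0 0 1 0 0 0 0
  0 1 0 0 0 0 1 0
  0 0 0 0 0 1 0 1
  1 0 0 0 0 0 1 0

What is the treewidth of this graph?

A width-2 tree decomposition is:
Bags: B1 = {2, 6, 7}  B2 = {2, 7, 8}  B3 = {1, 2, 8}  B4 = {1, 2, 5}  B5 = {2, 4, 5}  B6 = {2, 3, 4}
Tree: B1–B2, B2–B3, B3–B4, B4–B5, B5–B6
Each bag holds 3 vertices, so the decomposition has width 2, which upper-bounds the treewidth. Since 2–6–7–8–1–5–4–3–2 is a cycle in G, G is not acyclic. Forests are exactly the graphs of treewidth ≤ 1, so tw(G) ≥ 2. Hence tw(G) = 2 exactly.

2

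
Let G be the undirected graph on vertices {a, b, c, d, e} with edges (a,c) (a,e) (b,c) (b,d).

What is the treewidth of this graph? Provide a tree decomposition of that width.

Every bag has size at most 2, so the width is 2 − 1 = 1 and tw(G) ≤ 1. G has an edge, so its treewidth is at least 1. The upper and lower bounds meet at 1, so that is the treewidth.

Treewidth 1.
One optimal decomposition is:
Bags: B1 = {a, e}  B2 = {a, c}  B3 = {b, c}  B4 = {b, d}
Tree: B1–B2, B2–B3, B3–B4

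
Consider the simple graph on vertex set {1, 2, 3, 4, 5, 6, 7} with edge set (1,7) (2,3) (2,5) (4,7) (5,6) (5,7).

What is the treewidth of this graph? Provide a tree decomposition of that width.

The largest bag has 2 vertices, giving width 1; this decomposition certifies tw(G) ≤ 1. Any graph with an edge has treewidth ≥ 1, and G has the edge 4–7. Therefore the treewidth is 1.

Treewidth 1.
One such decomposition:
Bags: B1 = {4, 7}  B2 = {5, 7}  B3 = {5, 6}  B4 = {1, 7}  B5 = {2, 5}  B6 = {2, 3}
Tree: B1–B2, B2–B3, B2–B4, B2–B5, B5–B6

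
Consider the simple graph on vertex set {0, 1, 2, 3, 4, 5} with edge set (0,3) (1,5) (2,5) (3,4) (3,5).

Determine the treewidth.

1

A width-1 tree decomposition is:
Bags: B1 = {2, 5}  B2 = {3, 5}  B3 = {0, 3}  B4 = {3, 4}  B5 = {1, 5}
Tree: B1–B2, B2–B3, B2–B4, B2–B5
Each bag holds 2 vertices, so the decomposition has width 1, which upper-bounds the treewidth. Since G has at least one edge (e.g. 2–5), it is not an edgeless graph, so tw(G) ≥ 1. Therefore the treewidth is 1.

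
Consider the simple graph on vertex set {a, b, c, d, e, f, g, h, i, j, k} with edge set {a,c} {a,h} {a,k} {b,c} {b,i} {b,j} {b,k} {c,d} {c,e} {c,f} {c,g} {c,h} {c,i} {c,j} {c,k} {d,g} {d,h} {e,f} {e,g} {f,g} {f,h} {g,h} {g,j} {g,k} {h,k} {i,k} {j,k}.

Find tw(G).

A width-3 tree decomposition is:
Bags: B1 = {c, g, j, k}  B2 = {b, c, j, k}  B3 = {c, g, h, k}  B4 = {c, f, g, h}  B5 = {a, c, h, k}  B6 = {c, e, f, g}  B7 = {c, d, g, h}  B8 = {b, c, i, k}
Tree: B1–B2, B1–B3, B3–B4, B3–B5, B4–B6, B3–B7, B2–B8
Every bag has size at most 4, so the width is 4 − 1 = 3 and tw(G) ≤ 3. Conversely, {c, g, j, k} is a clique of size 4, and the vertices of any clique must share a bag in every tree decomposition; so some bag has ≥ 4 vertices and tw(G) ≥ 3. Combining the bounds, tw(G) = 3.

3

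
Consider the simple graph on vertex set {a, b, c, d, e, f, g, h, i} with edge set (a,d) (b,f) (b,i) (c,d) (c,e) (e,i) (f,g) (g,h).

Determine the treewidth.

A width-1 tree decomposition is:
Bags: B1 = {g, h}  B2 = {f, g}  B3 = {b, f}  B4 = {b, i}  B5 = {e, i}  B6 = {c, e}  B7 = {c, d}  B8 = {a, d}
Tree: B1–B2, B2–B3, B3–B4, B4–B5, B5–B6, B6–B7, B7–B8
Each bag holds 2 vertices, so the decomposition has width 1, which upper-bounds the treewidth. G has an edge, so its treewidth is at least 1. Therefore the treewidth is 1.

1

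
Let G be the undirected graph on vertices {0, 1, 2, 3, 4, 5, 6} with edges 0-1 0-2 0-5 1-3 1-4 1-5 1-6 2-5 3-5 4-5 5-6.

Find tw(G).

A width-2 tree decomposition is:
Bags: B1 = {0, 1, 5}  B2 = {0, 2, 5}  B3 = {1, 4, 5}  B4 = {1, 3, 5}  B5 = {1, 5, 6}
Tree: B1–B2, B1–B3, B1–B4, B4–B5
Each bag holds 3 vertices, so the decomposition has width 2, which upper-bounds the treewidth. Conversely, {0, 1, 5} is a clique of size 3, and the vertices of any clique must share a bag in every tree decomposition; so some bag has ≥ 3 vertices and tw(G) ≥ 2. Therefore the treewidth is 2.

2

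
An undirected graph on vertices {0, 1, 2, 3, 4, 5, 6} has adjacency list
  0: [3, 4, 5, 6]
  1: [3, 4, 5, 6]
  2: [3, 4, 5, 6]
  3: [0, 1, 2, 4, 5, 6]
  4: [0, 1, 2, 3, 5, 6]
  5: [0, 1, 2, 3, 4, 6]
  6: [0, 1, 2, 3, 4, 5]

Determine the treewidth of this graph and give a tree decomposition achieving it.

Every bag has size at most 5, so the width is 5 − 1 = 4 and tw(G) ≤ 4. On the other hand G contains the 5-clique {0, 3, 4, 5, 6}. A clique must lie in a single bag of any decomposition, so no decomposition can have width below 4. Therefore the treewidth is 4.

Treewidth 4.
One optimal decomposition is:
Bags: B1 = {0, 3, 4, 5, 6}  B2 = {2, 3, 4, 5, 6}  B3 = {1, 3, 4, 5, 6}
Tree: B1–B2, B2–B3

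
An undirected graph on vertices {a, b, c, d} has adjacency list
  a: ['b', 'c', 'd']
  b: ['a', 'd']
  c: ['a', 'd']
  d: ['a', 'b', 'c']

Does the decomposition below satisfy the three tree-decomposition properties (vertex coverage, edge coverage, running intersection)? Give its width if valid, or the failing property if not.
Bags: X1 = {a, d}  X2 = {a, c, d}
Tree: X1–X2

A tree decomposition must satisfy three properties: every vertex lies in some bag; for every edge, both endpoints lie together in some bag; and for every vertex, the bags containing it form a connected subtree. Here vertex b appears in no bag, so the decomposition is invalid.

No — vertex b appears in no bag.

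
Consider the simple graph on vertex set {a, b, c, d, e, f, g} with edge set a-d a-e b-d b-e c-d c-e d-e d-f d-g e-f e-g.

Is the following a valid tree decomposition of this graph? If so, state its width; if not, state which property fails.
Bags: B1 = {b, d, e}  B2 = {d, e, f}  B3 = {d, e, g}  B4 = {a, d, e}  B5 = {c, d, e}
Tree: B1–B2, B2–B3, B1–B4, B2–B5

Yes; width 2.

Vertex coverage: the bags together contain {a, b, c, d, e, f, g}, the full vertex set. Edge coverage: each edge of G has both endpoints in at least one bag. Running intersection: for every vertex, the bags containing it form a connected subtree. All three properties hold, so this is a valid tree decomposition of width max|bag| − 1 = 2, and hence tw(G) ≤ 2.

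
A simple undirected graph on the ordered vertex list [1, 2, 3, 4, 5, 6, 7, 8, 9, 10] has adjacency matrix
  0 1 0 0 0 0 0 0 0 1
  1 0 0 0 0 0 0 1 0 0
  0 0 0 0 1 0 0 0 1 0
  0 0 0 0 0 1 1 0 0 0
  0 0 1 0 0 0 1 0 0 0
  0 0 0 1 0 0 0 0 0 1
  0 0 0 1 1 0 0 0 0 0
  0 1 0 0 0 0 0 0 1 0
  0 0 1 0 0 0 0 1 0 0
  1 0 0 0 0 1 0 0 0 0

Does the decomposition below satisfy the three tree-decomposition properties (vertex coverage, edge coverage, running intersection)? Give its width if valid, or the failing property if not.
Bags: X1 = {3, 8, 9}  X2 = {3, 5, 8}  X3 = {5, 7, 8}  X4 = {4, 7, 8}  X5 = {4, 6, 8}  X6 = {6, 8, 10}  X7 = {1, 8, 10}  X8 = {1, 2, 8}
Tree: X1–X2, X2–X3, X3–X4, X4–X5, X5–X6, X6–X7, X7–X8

Yes; width 2.

Every vertex of G appears in some bag (union = {1, 2, 3, 4, 5, 6, 7, 8, 9, 10}); every edge is covered by a bag; and for each vertex v the set of bags containing v is connected in the bag tree. The decomposition is therefore valid. The largest bag has 3 vertices, so the width is 2.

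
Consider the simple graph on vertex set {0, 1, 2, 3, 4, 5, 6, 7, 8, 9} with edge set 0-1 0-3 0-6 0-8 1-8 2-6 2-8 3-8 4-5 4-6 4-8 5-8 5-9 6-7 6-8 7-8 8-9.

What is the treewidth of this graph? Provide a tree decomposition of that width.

Each bag holds 3 vertices, so the decomposition has width 2, which upper-bounds the treewidth. For the lower bound, the 3 vertices {0, 1, 8} are pairwise adjacent, and any tree decomposition puts a clique entirely inside one bag — forcing width ≥ 2. Hence tw(G) = 2 exactly.

Treewidth 2.
Bags: B1 = {4, 6, 8}  B2 = {6, 7, 8}  B3 = {2, 6, 8}  B4 = {0, 6, 8}  B5 = {0, 3, 8}  B6 = {4, 5, 8}  B7 = {5, 8, 9}  B8 = {0, 1, 8}
Tree: B1–B2, B1–B3, B3–B4, B4–B5, B1–B6, B6–B7, B4–B8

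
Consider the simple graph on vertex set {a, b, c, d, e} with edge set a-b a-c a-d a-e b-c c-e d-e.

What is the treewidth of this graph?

2

A width-2 tree decomposition is:
Bags: B1 = {a, c, e}  B2 = {a, b, c}  B3 = {a, d, e}
Tree: B1–B2, B1–B3
The largest bag has 3 vertices, giving width 2; this decomposition certifies tw(G) ≤ 2. For the lower bound, the 3 vertices {a, d, e} are pairwise adjacent, and any tree decomposition puts a clique entirely inside one bag — forcing width ≥ 2. Combining the bounds, tw(G) = 2.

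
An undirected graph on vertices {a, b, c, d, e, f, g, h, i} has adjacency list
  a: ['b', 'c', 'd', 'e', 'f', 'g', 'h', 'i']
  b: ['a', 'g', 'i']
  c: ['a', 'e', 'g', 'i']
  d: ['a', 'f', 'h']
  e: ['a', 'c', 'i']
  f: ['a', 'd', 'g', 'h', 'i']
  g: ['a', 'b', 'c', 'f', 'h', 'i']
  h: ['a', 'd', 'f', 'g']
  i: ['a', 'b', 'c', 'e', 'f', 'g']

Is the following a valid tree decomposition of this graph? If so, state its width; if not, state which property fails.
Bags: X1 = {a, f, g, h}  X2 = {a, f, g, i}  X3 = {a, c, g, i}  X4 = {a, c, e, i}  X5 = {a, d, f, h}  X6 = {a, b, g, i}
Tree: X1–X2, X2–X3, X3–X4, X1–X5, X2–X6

Every vertex of G appears in some bag (union = {a, b, c, d, e, f, g, h, i}); every edge is covered by a bag; and for each vertex v the set of bags containing v is connected in the bag tree. The decomposition is therefore valid. The largest bag has 4 vertices, so the width is 3.

Yes; width 3.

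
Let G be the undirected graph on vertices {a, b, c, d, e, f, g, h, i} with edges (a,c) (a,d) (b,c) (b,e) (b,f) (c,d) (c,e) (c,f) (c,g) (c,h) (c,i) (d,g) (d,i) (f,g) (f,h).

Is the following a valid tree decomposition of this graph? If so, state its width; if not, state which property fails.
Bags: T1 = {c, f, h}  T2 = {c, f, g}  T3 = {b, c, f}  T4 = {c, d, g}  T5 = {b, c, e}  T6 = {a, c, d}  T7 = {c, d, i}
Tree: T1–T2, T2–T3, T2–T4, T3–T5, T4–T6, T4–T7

Yes; width 2.

Checking the three conditions: (i) the bags cover all of {a, b, c, d, e, f, g, h, i}; (ii) for each edge, some bag contains both endpoints; (iii) the bags containing any fixed vertex form a subtree. All hold, so the decomposition is valid with width 3 − 1 = 2.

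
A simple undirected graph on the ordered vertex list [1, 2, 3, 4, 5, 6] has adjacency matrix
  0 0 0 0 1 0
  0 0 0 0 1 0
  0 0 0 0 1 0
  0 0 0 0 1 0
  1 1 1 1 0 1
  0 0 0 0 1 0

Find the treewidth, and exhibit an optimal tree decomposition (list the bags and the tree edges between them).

Treewidth 1.
Bags: B1 = {4, 5}  B2 = {3, 5}  B3 = {2, 5}  B4 = {1, 5}  B5 = {5, 6}
Tree: B1–B2, B1–B3, B2–B4, B2–B5

The largest bag has 2 vertices, giving width 1; this decomposition certifies tw(G) ≤ 1. Since G has at least one edge (e.g. 5–4), it is not an edgeless graph, so tw(G) ≥ 1. Hence tw(G) = 1 exactly.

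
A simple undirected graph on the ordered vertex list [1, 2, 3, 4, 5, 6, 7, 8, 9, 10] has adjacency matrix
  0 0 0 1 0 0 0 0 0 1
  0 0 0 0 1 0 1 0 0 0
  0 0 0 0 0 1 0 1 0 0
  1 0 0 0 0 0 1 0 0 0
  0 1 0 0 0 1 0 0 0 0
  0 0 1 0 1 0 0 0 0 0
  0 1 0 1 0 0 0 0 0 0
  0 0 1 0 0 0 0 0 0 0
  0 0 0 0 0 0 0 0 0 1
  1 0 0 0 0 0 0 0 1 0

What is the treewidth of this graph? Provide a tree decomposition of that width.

Treewidth 1.
One optimal decomposition is:
Bags: B1 = {9, 10}  B2 = {1, 10}  B3 = {1, 4}  B4 = {4, 7}  B5 = {2, 7}  B6 = {2, 5}  B7 = {5, 6}  B8 = {3, 6}  B9 = {3, 8}
Tree: B1–B2, B2–B3, B3–B4, B4–B5, B5–B6, B6–B7, B7–B8, B8–B9

Each bag holds 2 vertices, so the decomposition has width 1, which upper-bounds the treewidth. G has an edge, so its treewidth is at least 1. Hence tw(G) = 1 exactly.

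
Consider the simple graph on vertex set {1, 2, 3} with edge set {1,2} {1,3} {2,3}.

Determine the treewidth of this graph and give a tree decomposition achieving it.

Treewidth 2.
One such decomposition:
Bags: B1 = {1, 2, 3}
Tree: (single bag)

A single bag containing all 3 vertices is trivially a valid decomposition of width 2. For the lower bound, the 3 vertices {1, 2, 3} are pairwise adjacent, and any tree decomposition puts a clique entirely inside one bag — forcing width ≥ 2. Hence tw(G) = 2 exactly.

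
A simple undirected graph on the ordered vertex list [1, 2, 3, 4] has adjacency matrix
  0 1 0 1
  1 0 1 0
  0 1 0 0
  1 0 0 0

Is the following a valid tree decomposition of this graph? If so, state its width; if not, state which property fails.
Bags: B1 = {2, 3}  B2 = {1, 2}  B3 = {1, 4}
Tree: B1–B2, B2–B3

Every vertex of G appears in some bag (union = {1, 2, 3, 4}); every edge is covered by a bag; and for each vertex v the set of bags containing v is connected in the bag tree. The decomposition is therefore valid. The largest bag has 2 vertices, so the width is 1.

Yes; width 1.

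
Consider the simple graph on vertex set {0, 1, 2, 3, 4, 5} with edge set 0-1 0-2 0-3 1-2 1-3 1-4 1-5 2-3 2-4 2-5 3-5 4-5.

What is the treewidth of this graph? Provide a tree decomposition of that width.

Treewidth 3.
Bags: B1 = {0, 1, 2, 3}  B2 = {1, 2, 3, 5}  B3 = {1, 2, 4, 5}
Tree: B1–B2, B2–B3

The largest bag has 4 vertices, giving width 3; this decomposition certifies tw(G) ≤ 3. For the lower bound, the 4 vertices {0, 1, 2, 3} are pairwise adjacent, and any tree decomposition puts a clique entirely inside one bag — forcing width ≥ 3. Therefore the treewidth is 3.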